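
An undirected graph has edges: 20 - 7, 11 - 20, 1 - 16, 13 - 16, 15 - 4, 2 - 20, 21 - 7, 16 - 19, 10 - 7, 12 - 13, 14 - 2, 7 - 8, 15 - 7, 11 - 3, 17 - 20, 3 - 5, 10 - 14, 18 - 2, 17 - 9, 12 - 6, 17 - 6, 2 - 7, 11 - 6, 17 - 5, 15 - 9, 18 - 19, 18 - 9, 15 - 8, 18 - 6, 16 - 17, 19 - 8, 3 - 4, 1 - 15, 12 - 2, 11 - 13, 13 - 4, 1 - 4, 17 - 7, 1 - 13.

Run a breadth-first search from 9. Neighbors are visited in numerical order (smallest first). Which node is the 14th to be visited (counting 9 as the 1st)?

19

Visit 9; enqueue 15, 17, 18 → queue [15, 17, 18]
Visit 15; enqueue 1, 4, 7, 8 → queue [17, 18, 1, 4, 7, 8]
Visit 17; enqueue 5, 6, 16, 20 → queue [18, 1, 4, 7, 8, 5, 6, 16, 20]
Visit 18; enqueue 2, 19 → queue [1, 4, 7, 8, 5, 6, 16, 20, 2, 19]
Visit 1; enqueue 13 → queue [4, 7, 8, 5, 6, 16, 20, 2, 19, 13]
Visit 4; enqueue 3 → queue [7, 8, 5, 6, 16, 20, 2, 19, 13, 3]
Visit 7; enqueue 10, 21 → queue [8, 5, 6, 16, 20, 2, 19, 13, 3, 10, 21]
Visit 8 → queue [5, 6, 16, 20, 2, 19, 13, 3, 10, 21]
Visit 5 → queue [6, 16, 20, 2, 19, 13, 3, 10, 21]
Visit 6; enqueue 11, 12 → queue [16, 20, 2, 19, 13, 3, 10, 21, 11, 12]
Visit 16 → queue [20, 2, 19, 13, 3, 10, 21, 11, 12]
Visit 20 → queue [2, 19, 13, 3, 10, 21, 11, 12]
Visit 2; enqueue 14 → queue [19, 13, 3, 10, 21, 11, 12, 14]
Visit 19 → queue [13, 3, 10, 21, 11, 12, 14]
Visit 13 → queue [3, 10, 21, 11, 12, 14]
Visit 3 → queue [10, 21, 11, 12, 14]
Visit 10 → queue [21, 11, 12, 14]
Visit 21 → queue [11, 12, 14]
Visit 11 → queue [12, 14]
Visit 12 → queue [14]
Visit 14 → queue []

Visit order: 9, 15, 17, 18, 1, 4, 7, 8, 5, 6, 16, 20, 2, 19, 13, 3, 10, 21, 11, 12, 14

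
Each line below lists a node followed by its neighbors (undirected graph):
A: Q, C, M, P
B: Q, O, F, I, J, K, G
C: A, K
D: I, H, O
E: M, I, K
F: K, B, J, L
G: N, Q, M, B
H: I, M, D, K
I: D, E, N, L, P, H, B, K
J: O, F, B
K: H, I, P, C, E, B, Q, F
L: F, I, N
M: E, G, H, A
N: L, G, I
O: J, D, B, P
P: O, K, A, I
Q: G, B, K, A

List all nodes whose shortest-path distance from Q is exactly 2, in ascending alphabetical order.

Level 0: Q
Level 1: A, B, G, K
Level 2: C, E, F, H, I, J, M, N, O, P
Level 3: D, L

C, E, F, H, I, J, M, N, O, P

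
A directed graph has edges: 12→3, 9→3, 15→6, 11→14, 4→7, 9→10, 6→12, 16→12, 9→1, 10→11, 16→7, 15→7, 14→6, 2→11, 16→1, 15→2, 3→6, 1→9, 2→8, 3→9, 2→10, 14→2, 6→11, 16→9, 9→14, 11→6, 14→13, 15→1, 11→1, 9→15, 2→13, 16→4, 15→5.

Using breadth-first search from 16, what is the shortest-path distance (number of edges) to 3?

Level 0: 16
Level 1: 1, 4, 7, 9, 12
Level 2: 3, 10, 14, 15
Level 3: 2, 5, 6, 11, 13
Level 4: 8
3 first appears at level 2.

2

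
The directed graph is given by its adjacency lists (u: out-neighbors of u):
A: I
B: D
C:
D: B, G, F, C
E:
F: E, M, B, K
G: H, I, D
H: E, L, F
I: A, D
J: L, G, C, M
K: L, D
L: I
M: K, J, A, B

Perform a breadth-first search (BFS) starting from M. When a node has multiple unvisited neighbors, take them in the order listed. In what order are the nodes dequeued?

M, K, J, A, B, L, D, G, C, I, F, H, E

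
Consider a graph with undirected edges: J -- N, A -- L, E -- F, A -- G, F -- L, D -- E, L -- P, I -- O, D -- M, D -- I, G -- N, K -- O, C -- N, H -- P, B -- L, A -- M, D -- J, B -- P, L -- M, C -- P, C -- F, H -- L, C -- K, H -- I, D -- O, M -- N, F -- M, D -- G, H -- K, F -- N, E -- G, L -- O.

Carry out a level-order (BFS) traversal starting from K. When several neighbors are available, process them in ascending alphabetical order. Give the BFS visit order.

K, C, H, O, F, N, P, I, L, D, E, M, G, J, B, A

Visit K; enqueue C, H, O → queue [C, H, O]
Visit C; enqueue F, N, P → queue [H, O, F, N, P]
Visit H; enqueue I, L → queue [O, F, N, P, I, L]
Visit O; enqueue D → queue [F, N, P, I, L, D]
Visit F; enqueue E, M → queue [N, P, I, L, D, E, M]
Visit N; enqueue G, J → queue [P, I, L, D, E, M, G, J]
Visit P; enqueue B → queue [I, L, D, E, M, G, J, B]
Visit I → queue [L, D, E, M, G, J, B]
Visit L; enqueue A → queue [D, E, M, G, J, B, A]
Visit D → queue [E, M, G, J, B, A]
Visit E → queue [M, G, J, B, A]
Visit M → queue [G, J, B, A]
Visit G → queue [J, B, A]
Visit J → queue [B, A]
Visit B → queue [A]
Visit A → queue []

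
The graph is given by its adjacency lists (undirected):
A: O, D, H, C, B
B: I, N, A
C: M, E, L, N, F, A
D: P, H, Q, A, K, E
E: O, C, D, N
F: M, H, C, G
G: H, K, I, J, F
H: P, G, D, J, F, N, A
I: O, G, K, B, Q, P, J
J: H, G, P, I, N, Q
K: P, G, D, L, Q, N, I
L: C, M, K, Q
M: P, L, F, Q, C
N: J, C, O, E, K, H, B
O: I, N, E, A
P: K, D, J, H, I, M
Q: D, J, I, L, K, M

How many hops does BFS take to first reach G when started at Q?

2

Level 0: Q
Level 1: D, I, J, K, L, M
Level 2: A, B, C, E, F, G, H, N, O, P
G first appears at level 2.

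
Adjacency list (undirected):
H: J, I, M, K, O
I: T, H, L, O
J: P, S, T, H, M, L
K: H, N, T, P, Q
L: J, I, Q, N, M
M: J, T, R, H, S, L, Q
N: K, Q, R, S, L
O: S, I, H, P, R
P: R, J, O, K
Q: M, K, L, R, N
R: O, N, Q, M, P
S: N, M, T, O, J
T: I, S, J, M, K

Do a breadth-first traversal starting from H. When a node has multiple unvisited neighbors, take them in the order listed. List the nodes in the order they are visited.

Visit H; enqueue J, I, M, K, O → queue [J, I, M, K, O]
Visit J; enqueue P, S, T, L → queue [I, M, K, O, P, S, T, L]
Visit I → queue [M, K, O, P, S, T, L]
Visit M; enqueue R, Q → queue [K, O, P, S, T, L, R, Q]
Visit K; enqueue N → queue [O, P, S, T, L, R, Q, N]
Visit O → queue [P, S, T, L, R, Q, N]
Visit P → queue [S, T, L, R, Q, N]
Visit S → queue [T, L, R, Q, N]
Visit T → queue [L, R, Q, N]
Visit L → queue [R, Q, N]
Visit R → queue [Q, N]
Visit Q → queue [N]
Visit N → queue []

H → J → I → M → K → O → P → S → T → L → R → Q → N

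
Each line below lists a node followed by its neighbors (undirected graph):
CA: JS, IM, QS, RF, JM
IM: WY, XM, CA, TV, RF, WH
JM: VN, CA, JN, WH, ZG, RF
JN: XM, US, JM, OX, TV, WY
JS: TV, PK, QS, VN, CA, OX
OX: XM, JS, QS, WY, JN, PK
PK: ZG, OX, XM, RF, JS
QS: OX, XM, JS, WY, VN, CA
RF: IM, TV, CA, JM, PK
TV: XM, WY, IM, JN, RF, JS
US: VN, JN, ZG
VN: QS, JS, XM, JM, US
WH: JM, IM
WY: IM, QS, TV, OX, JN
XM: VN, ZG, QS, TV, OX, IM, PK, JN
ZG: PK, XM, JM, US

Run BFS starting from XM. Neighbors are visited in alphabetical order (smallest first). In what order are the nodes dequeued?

XM, IM, JN, OX, PK, QS, TV, VN, ZG, CA, RF, WH, WY, JM, US, JS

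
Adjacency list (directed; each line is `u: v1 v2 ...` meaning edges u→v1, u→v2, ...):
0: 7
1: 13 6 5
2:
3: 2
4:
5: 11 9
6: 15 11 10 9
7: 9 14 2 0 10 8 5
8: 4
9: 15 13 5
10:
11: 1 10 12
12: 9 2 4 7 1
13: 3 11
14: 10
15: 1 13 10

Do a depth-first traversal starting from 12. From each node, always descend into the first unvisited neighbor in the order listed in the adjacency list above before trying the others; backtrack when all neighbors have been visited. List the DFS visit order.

12, 9, 15, 1, 13, 3, 2, 11, 10, 6, 5, 4, 7, 14, 0, 8

Visit 12
12 → 9
9 → 15
15 → 1
1 → 13
13 → 3
3 → 2
13 → 11
11 → 10
1 → 6
1 → 5
12 → 4
12 → 7
7 → 14
7 → 0
7 → 8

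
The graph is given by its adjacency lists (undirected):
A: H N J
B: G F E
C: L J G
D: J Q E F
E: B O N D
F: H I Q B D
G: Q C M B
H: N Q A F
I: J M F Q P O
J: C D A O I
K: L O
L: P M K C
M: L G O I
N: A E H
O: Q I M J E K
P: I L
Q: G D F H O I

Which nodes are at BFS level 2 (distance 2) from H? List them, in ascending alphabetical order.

Level 0: H
Level 1: A, F, N, Q
Level 2: B, D, E, G, I, J, O
Level 3: C, K, M, P
Level 4: L

B, D, E, G, I, J, O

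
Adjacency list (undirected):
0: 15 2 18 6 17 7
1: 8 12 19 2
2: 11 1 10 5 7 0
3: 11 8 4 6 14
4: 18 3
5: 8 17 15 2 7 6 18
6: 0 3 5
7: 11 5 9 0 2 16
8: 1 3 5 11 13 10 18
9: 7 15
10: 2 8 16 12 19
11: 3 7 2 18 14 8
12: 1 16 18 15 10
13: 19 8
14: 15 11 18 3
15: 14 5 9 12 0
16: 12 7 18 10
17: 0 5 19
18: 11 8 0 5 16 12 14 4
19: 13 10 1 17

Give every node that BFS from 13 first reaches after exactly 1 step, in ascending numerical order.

8, 19

Level 0: 13
Level 1: 8, 19
Level 2: 1, 3, 5, 10, 11, 17, 18
Level 3: 0, 2, 4, 6, 7, 12, 14, 15, 16
Level 4: 9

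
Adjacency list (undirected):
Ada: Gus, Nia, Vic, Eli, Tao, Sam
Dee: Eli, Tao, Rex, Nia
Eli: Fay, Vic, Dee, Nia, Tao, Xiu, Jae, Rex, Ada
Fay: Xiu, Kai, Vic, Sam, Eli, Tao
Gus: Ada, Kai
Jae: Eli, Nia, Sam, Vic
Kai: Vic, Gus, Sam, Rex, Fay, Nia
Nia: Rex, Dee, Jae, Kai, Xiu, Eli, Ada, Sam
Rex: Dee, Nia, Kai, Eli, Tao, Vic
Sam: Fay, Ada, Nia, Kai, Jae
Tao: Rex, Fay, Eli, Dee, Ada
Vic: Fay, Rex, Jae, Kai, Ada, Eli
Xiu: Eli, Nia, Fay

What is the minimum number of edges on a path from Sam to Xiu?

Level 0: Sam
Level 1: Ada, Fay, Jae, Kai, Nia
Level 2: Dee, Eli, Gus, Rex, Tao, Vic, Xiu
Xiu first appears at level 2.

2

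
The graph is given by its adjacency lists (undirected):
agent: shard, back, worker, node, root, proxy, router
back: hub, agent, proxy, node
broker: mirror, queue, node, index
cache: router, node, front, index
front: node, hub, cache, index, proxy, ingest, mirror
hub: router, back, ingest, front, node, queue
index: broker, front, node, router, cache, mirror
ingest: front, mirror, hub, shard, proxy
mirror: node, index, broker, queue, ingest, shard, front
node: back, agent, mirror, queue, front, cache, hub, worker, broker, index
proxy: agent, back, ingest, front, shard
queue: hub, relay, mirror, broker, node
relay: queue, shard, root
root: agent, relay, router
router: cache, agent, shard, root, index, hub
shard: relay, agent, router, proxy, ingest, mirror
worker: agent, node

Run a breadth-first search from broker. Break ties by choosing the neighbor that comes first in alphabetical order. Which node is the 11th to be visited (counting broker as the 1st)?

agent

Visit broker; enqueue index, mirror, node, queue → queue [index, mirror, node, queue]
Visit index; enqueue cache, front, router → queue [mirror, node, queue, cache, front, router]
Visit mirror; enqueue ingest, shard → queue [node, queue, cache, front, router, ingest, shard]
Visit node; enqueue agent, back, hub, worker → queue [queue, cache, front, router, ingest, shard, agent, back, hub, worker]
Visit queue; enqueue relay → queue [cache, front, router, ingest, shard, agent, back, hub, worker, relay]
Visit cache → queue [front, router, ingest, shard, agent, back, hub, worker, relay]
Visit front; enqueue proxy → queue [router, ingest, shard, agent, back, hub, worker, relay, proxy]
Visit router; enqueue root → queue [ingest, shard, agent, back, hub, worker, relay, proxy, root]
Visit ingest → queue [shard, agent, back, hub, worker, relay, proxy, root]
Visit shard → queue [agent, back, hub, worker, relay, proxy, root]
Visit agent → queue [back, hub, worker, relay, proxy, root]
Visit back → queue [hub, worker, relay, proxy, root]
Visit hub → queue [worker, relay, proxy, root]
Visit worker → queue [relay, proxy, root]
Visit relay → queue [proxy, root]
Visit proxy → queue [root]
Visit root → queue []

Visit order: broker, index, mirror, node, queue, cache, front, router, ingest, shard, agent, back, hub, worker, relay, proxy, root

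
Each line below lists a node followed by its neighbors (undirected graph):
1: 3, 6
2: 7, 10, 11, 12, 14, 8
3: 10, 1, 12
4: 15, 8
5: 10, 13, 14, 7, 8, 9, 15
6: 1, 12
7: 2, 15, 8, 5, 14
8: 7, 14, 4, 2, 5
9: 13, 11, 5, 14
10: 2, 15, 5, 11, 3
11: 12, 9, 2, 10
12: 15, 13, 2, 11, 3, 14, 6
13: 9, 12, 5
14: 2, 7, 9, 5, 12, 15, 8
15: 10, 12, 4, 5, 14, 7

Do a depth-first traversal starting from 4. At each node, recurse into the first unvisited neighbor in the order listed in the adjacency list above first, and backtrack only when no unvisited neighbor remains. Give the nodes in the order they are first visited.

4, 15, 10, 2, 7, 8, 14, 9, 13, 12, 11, 3, 1, 6, 5

Visit 4
4 → 15
15 → 10
10 → 2
2 → 7
7 → 8
8 → 14
14 → 9
9 → 13
13 → 12
12 → 11
12 → 3
3 → 1
1 → 6
13 → 5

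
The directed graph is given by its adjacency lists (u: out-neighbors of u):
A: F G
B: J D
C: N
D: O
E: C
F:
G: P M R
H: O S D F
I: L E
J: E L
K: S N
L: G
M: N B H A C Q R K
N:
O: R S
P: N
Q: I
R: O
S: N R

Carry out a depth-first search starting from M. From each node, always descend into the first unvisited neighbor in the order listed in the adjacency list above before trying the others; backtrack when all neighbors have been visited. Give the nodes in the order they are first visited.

M N B J E C L G P R O S D H F A Q I K

Visit M
M → N
M → B
B → J
J → E
E → C
J → L
L → G
G → P
G → R
R → O
O → S
B → D
M → H
H → F
M → A
M → Q
Q → I
M → K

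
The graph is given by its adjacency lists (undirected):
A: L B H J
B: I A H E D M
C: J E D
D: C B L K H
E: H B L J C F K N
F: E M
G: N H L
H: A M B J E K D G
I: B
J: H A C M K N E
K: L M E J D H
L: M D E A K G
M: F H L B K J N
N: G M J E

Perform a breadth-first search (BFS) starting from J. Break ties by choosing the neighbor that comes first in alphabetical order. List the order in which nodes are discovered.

J, A, C, E, H, K, M, N, B, L, D, F, G, I

Visit J; enqueue A, C, E, H, K, M, N → queue [A, C, E, H, K, M, N]
Visit A; enqueue B, L → queue [C, E, H, K, M, N, B, L]
Visit C; enqueue D → queue [E, H, K, M, N, B, L, D]
Visit E; enqueue F → queue [H, K, M, N, B, L, D, F]
Visit H; enqueue G → queue [K, M, N, B, L, D, F, G]
Visit K → queue [M, N, B, L, D, F, G]
Visit M → queue [N, B, L, D, F, G]
Visit N → queue [B, L, D, F, G]
Visit B; enqueue I → queue [L, D, F, G, I]
Visit L → queue [D, F, G, I]
Visit D → queue [F, G, I]
Visit F → queue [G, I]
Visit G → queue [I]
Visit I → queue []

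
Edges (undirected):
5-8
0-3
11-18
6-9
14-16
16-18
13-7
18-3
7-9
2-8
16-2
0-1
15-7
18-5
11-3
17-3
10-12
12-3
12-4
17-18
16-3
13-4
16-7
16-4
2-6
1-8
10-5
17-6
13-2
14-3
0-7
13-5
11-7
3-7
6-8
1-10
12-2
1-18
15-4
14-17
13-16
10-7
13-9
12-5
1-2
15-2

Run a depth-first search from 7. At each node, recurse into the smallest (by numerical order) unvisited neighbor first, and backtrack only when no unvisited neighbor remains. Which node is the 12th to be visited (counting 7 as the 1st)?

Visit 7
7 → 0
0 → 1
1 → 2
2 → 6
6 → 8
8 → 5
5 → 10
10 → 12
12 → 3
3 → 11
11 → 18
18 → 16
16 → 4
4 → 13
13 → 9
4 → 15
16 → 14
14 → 17

Visit order: 7, 0, 1, 2, 6, 8, 5, 10, 12, 3, 11, 18, 16, 4, 13, 9, 15, 14, 17

18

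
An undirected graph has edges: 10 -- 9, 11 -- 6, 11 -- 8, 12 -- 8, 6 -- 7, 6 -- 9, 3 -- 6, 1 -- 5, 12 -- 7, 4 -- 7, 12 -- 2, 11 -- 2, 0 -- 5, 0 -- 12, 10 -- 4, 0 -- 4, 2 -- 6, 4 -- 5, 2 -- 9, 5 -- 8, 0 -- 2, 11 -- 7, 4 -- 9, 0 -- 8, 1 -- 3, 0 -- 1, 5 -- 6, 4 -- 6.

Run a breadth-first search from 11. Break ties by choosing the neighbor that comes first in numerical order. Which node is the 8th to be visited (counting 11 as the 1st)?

12

Visit 11; enqueue 2, 6, 7, 8 → queue [2, 6, 7, 8]
Visit 2; enqueue 0, 9, 12 → queue [6, 7, 8, 0, 9, 12]
Visit 6; enqueue 3, 4, 5 → queue [7, 8, 0, 9, 12, 3, 4, 5]
Visit 7 → queue [8, 0, 9, 12, 3, 4, 5]
Visit 8 → queue [0, 9, 12, 3, 4, 5]
Visit 0; enqueue 1 → queue [9, 12, 3, 4, 5, 1]
Visit 9; enqueue 10 → queue [12, 3, 4, 5, 1, 10]
Visit 12 → queue [3, 4, 5, 1, 10]
Visit 3 → queue [4, 5, 1, 10]
Visit 4 → queue [5, 1, 10]
Visit 5 → queue [1, 10]
Visit 1 → queue [10]
Visit 10 → queue []

Visit order: 11, 2, 6, 7, 8, 0, 9, 12, 3, 4, 5, 1, 10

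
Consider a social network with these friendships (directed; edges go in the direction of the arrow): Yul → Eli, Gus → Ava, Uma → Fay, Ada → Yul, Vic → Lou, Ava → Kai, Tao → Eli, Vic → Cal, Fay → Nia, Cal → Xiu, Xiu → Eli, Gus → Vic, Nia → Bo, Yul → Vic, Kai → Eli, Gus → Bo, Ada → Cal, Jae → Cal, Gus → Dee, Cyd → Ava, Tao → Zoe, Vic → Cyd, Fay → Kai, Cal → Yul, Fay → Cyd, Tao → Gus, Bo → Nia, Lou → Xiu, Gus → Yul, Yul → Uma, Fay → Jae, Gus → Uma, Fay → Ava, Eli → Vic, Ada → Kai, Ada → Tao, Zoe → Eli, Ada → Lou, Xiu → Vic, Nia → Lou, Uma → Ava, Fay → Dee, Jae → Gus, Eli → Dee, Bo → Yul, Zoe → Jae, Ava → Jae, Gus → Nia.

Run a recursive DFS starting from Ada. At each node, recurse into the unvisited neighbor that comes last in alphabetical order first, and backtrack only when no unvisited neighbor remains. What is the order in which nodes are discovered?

Visit Ada
Ada → Yul
Yul → Vic
Vic → Lou
Lou → Xiu
Xiu → Eli
Eli → Dee
Vic → Cyd
Cyd → Ava
Ava → Kai
Ava → Jae
Jae → Gus
Gus → Uma
Uma → Fay
Fay → Nia
Nia → Bo
Jae → Cal
Ada → Tao
Tao → Zoe

Ada -> Yul -> Vic -> Lou -> Xiu -> Eli -> Dee -> Cyd -> Ava -> Kai -> Jae -> Gus -> Uma -> Fay -> Nia -> Bo -> Cal -> Tao -> Zoe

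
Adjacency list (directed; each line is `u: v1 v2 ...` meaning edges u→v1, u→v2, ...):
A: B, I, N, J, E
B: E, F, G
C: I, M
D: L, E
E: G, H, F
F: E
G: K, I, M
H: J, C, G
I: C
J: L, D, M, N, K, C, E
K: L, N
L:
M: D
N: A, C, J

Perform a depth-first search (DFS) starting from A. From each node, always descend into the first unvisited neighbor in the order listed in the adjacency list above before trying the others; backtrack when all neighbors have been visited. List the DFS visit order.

Visit A
A → B
B → E
E → G
G → K
K → L
K → N
N → C
C → I
C → M
M → D
N → J
E → H
E → F

A, B, E, G, K, L, N, C, I, M, D, J, H, F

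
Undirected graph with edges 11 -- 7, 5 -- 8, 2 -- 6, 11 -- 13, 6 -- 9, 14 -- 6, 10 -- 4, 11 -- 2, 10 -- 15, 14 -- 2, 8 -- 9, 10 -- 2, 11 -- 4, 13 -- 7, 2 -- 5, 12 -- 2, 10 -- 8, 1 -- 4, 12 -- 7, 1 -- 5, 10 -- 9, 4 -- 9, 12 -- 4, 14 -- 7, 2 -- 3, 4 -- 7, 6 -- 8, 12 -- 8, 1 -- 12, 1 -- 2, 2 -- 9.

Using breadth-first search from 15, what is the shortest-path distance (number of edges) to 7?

Level 0: 15
Level 1: 10
Level 2: 2, 4, 8, 9
Level 3: 1, 3, 5, 6, 7, 11, 12, 14
Level 4: 13
7 first appears at level 3.

3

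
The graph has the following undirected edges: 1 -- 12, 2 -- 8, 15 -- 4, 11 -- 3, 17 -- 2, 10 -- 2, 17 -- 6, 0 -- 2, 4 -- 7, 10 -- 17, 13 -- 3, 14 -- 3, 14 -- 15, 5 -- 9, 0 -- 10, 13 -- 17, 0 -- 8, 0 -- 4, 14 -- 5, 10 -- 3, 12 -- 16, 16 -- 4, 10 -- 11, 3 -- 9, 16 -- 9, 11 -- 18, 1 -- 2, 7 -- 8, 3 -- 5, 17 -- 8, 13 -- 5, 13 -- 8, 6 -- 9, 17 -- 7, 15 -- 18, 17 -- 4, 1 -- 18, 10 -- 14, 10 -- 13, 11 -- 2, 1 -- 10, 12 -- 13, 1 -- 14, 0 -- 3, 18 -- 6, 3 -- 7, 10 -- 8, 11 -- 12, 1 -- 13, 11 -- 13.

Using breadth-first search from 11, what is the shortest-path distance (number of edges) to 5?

2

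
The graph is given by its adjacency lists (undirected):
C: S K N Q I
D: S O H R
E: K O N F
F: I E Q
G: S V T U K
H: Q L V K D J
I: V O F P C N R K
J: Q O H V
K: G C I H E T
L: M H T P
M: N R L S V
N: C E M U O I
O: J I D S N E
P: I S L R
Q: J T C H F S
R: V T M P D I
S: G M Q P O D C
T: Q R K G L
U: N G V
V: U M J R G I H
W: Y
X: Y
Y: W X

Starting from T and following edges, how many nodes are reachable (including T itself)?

20

BFS from T visits: T, Q, R, K, G, L, J, C, H, F, S, V, M, P, D, I, E, U, O, N
Reachable nodes: 20 of 23 total.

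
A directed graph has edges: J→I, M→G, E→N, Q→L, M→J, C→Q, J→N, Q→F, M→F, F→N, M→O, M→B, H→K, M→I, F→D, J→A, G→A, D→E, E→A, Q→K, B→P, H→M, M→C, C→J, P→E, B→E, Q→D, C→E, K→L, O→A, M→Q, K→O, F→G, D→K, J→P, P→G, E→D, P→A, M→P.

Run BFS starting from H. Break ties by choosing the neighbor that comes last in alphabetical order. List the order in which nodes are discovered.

Visit H; enqueue M, K → queue [M, K]
Visit M; enqueue Q, P, O, J, I, G, F, C, B → queue [K, Q, P, O, J, I, G, F, C, B]
Visit K; enqueue L → queue [Q, P, O, J, I, G, F, C, B, L]
Visit Q; enqueue D → queue [P, O, J, I, G, F, C, B, L, D]
Visit P; enqueue E, A → queue [O, J, I, G, F, C, B, L, D, E, A]
Visit O → queue [J, I, G, F, C, B, L, D, E, A]
Visit J; enqueue N → queue [I, G, F, C, B, L, D, E, A, N]
Visit I → queue [G, F, C, B, L, D, E, A, N]
Visit G → queue [F, C, B, L, D, E, A, N]
Visit F → queue [C, B, L, D, E, A, N]
Visit C → queue [B, L, D, E, A, N]
Visit B → queue [L, D, E, A, N]
Visit L → queue [D, E, A, N]
Visit D → queue [E, A, N]
Visit E → queue [A, N]
Visit A → queue [N]
Visit N → queue []

H → M → K → Q → P → O → J → I → G → F → C → B → L → D → E → A → N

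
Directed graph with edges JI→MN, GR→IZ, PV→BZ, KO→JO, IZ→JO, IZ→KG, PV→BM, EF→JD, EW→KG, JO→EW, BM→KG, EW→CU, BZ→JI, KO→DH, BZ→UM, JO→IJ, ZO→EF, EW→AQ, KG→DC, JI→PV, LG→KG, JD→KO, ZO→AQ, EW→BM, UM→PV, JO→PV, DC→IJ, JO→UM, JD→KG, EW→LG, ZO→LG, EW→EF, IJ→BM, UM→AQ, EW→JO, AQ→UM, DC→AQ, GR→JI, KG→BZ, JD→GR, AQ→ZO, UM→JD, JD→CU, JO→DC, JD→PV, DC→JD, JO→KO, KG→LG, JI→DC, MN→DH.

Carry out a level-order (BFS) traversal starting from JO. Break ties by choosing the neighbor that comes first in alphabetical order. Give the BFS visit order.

JO -> DC -> EW -> IJ -> KO -> PV -> UM -> AQ -> JD -> BM -> CU -> EF -> KG -> LG -> DH -> BZ -> ZO -> GR -> JI -> IZ -> MN

Visit JO; enqueue DC, EW, IJ, KO, PV, UM → queue [DC, EW, IJ, KO, PV, UM]
Visit DC; enqueue AQ, JD → queue [EW, IJ, KO, PV, UM, AQ, JD]
Visit EW; enqueue BM, CU, EF, KG, LG → queue [IJ, KO, PV, UM, AQ, JD, BM, CU, EF, KG, LG]
Visit IJ → queue [KO, PV, UM, AQ, JD, BM, CU, EF, KG, LG]
Visit KO; enqueue DH → queue [PV, UM, AQ, JD, BM, CU, EF, KG, LG, DH]
Visit PV; enqueue BZ → queue [UM, AQ, JD, BM, CU, EF, KG, LG, DH, BZ]
Visit UM → queue [AQ, JD, BM, CU, EF, KG, LG, DH, BZ]
Visit AQ; enqueue ZO → queue [JD, BM, CU, EF, KG, LG, DH, BZ, ZO]
Visit JD; enqueue GR → queue [BM, CU, EF, KG, LG, DH, BZ, ZO, GR]
Visit BM → queue [CU, EF, KG, LG, DH, BZ, ZO, GR]
Visit CU → queue [EF, KG, LG, DH, BZ, ZO, GR]
Visit EF → queue [KG, LG, DH, BZ, ZO, GR]
Visit KG → queue [LG, DH, BZ, ZO, GR]
Visit LG → queue [DH, BZ, ZO, GR]
Visit DH → queue [BZ, ZO, GR]
Visit BZ; enqueue JI → queue [ZO, GR, JI]
Visit ZO → queue [GR, JI]
Visit GR; enqueue IZ → queue [JI, IZ]
Visit JI; enqueue MN → queue [IZ, MN]
Visit IZ → queue [MN]
Visit MN → queue []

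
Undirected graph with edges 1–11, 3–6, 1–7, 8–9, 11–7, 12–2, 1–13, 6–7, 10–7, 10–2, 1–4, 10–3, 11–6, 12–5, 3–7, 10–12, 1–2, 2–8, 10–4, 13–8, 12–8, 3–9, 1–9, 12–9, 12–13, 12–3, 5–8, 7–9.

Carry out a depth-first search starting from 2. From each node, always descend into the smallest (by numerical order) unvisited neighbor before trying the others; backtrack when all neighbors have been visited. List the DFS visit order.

2 -> 1 -> 4 -> 10 -> 3 -> 6 -> 7 -> 9 -> 8 -> 5 -> 12 -> 13 -> 11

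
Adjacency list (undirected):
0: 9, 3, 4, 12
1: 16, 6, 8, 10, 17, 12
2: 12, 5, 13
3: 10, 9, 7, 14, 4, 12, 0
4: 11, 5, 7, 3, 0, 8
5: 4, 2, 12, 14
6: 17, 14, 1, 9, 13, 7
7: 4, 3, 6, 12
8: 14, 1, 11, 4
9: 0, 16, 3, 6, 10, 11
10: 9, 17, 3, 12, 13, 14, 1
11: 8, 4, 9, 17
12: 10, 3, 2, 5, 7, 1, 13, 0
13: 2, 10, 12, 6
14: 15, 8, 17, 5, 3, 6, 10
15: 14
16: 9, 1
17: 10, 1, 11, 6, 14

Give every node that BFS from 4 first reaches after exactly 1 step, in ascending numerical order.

0, 3, 5, 7, 8, 11

Level 0: 4
Level 1: 0, 3, 5, 7, 8, 11
Level 2: 1, 2, 6, 9, 10, 12, 14, 17
Level 3: 13, 15, 16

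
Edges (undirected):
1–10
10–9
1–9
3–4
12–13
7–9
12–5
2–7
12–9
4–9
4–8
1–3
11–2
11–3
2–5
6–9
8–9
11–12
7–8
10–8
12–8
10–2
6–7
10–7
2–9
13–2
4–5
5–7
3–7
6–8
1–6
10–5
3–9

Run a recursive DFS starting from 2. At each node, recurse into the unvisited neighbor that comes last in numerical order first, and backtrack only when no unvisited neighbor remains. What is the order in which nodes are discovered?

Visit 2
2 → 13
13 → 12
12 → 11
11 → 3
3 → 9
9 → 10
10 → 8
8 → 7
7 → 6
6 → 1
7 → 5
5 → 4

2, 13, 12, 11, 3, 9, 10, 8, 7, 6, 1, 5, 4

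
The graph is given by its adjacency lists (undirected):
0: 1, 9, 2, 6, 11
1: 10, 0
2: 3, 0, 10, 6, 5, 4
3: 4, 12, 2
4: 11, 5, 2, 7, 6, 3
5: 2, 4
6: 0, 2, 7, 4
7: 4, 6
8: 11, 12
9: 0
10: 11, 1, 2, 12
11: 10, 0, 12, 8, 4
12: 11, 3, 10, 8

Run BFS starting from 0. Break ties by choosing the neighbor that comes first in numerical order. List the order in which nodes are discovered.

Visit 0; enqueue 1, 2, 6, 9, 11 → queue [1, 2, 6, 9, 11]
Visit 1; enqueue 10 → queue [2, 6, 9, 11, 10]
Visit 2; enqueue 3, 4, 5 → queue [6, 9, 11, 10, 3, 4, 5]
Visit 6; enqueue 7 → queue [9, 11, 10, 3, 4, 5, 7]
Visit 9 → queue [11, 10, 3, 4, 5, 7]
Visit 11; enqueue 8, 12 → queue [10, 3, 4, 5, 7, 8, 12]
Visit 10 → queue [3, 4, 5, 7, 8, 12]
Visit 3 → queue [4, 5, 7, 8, 12]
Visit 4 → queue [5, 7, 8, 12]
Visit 5 → queue [7, 8, 12]
Visit 7 → queue [8, 12]
Visit 8 → queue [12]
Visit 12 → queue []

0 1 2 6 9 11 10 3 4 5 7 8 12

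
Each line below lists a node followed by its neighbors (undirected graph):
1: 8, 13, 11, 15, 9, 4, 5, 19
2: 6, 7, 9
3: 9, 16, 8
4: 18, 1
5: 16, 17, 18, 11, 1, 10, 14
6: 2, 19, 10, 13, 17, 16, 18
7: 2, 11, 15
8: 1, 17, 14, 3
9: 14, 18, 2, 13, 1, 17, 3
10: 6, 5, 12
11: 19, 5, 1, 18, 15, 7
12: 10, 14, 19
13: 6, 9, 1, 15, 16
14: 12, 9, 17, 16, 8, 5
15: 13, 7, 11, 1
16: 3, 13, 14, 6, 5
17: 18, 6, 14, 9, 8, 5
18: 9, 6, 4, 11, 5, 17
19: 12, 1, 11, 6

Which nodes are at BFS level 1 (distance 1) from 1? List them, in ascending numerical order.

4, 5, 8, 9, 11, 13, 15, 19

Level 0: 1
Level 1: 4, 5, 8, 9, 11, 13, 15, 19
Level 2: 2, 3, 6, 7, 10, 12, 14, 16, 17, 18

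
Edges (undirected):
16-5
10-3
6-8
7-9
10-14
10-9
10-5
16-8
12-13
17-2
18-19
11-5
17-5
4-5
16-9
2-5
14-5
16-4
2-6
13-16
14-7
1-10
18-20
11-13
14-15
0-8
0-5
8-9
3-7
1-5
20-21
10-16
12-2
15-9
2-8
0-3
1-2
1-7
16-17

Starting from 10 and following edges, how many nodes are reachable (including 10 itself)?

BFS from 10 visits: 10, 1, 3, 5, 9, 14, 16, 2, 7, 0, 4, 11, 17, 8, 15, 13, 6, 12
Reachable nodes: 18 of 22 total.

18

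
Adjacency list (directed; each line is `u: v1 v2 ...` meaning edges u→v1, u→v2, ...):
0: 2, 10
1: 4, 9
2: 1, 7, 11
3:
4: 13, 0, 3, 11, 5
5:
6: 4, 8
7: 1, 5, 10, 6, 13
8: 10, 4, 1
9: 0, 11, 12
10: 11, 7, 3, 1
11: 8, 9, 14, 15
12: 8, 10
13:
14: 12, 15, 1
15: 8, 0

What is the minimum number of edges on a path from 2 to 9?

Level 0: 2
Level 1: 1, 7, 11
Level 2: 4, 5, 6, 8, 9, 10, 13, 14, 15
Level 3: 0, 3, 12
9 first appears at level 2.

2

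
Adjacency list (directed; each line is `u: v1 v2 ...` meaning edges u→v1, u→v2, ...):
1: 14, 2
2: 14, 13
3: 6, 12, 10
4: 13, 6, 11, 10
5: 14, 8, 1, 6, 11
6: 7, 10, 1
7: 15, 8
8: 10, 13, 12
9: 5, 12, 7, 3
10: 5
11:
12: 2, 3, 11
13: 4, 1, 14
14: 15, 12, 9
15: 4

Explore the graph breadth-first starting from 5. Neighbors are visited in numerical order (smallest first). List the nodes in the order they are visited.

5 → 1 → 6 → 8 → 11 → 14 → 2 → 7 → 10 → 12 → 13 → 9 → 15 → 3 → 4

Visit 5; enqueue 1, 6, 8, 11, 14 → queue [1, 6, 8, 11, 14]
Visit 1; enqueue 2 → queue [6, 8, 11, 14, 2]
Visit 6; enqueue 7, 10 → queue [8, 11, 14, 2, 7, 10]
Visit 8; enqueue 12, 13 → queue [11, 14, 2, 7, 10, 12, 13]
Visit 11 → queue [14, 2, 7, 10, 12, 13]
Visit 14; enqueue 9, 15 → queue [2, 7, 10, 12, 13, 9, 15]
Visit 2 → queue [7, 10, 12, 13, 9, 15]
Visit 7 → queue [10, 12, 13, 9, 15]
Visit 10 → queue [12, 13, 9, 15]
Visit 12; enqueue 3 → queue [13, 9, 15, 3]
Visit 13; enqueue 4 → queue [9, 15, 3, 4]
Visit 9 → queue [15, 3, 4]
Visit 15 → queue [3, 4]
Visit 3 → queue [4]
Visit 4 → queue []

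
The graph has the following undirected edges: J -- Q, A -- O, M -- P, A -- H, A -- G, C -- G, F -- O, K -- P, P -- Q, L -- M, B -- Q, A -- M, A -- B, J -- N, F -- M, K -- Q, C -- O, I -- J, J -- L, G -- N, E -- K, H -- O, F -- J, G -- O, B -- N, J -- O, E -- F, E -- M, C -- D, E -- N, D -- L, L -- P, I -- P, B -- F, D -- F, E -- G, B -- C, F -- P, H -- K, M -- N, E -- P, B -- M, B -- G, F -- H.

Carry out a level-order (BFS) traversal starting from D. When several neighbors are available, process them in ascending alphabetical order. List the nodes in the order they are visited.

Visit D; enqueue C, F, L → queue [C, F, L]
Visit C; enqueue B, G, O → queue [F, L, B, G, O]
Visit F; enqueue E, H, J, M, P → queue [L, B, G, O, E, H, J, M, P]
Visit L → queue [B, G, O, E, H, J, M, P]
Visit B; enqueue A, N, Q → queue [G, O, E, H, J, M, P, A, N, Q]
Visit G → queue [O, E, H, J, M, P, A, N, Q]
Visit O → queue [E, H, J, M, P, A, N, Q]
Visit E; enqueue K → queue [H, J, M, P, A, N, Q, K]
Visit H → queue [J, M, P, A, N, Q, K]
Visit J; enqueue I → queue [M, P, A, N, Q, K, I]
Visit M → queue [P, A, N, Q, K, I]
Visit P → queue [A, N, Q, K, I]
Visit A → queue [N, Q, K, I]
Visit N → queue [Q, K, I]
Visit Q → queue [K, I]
Visit K → queue [I]
Visit I → queue []

D → C → F → L → B → G → O → E → H → J → M → P → A → N → Q → K → I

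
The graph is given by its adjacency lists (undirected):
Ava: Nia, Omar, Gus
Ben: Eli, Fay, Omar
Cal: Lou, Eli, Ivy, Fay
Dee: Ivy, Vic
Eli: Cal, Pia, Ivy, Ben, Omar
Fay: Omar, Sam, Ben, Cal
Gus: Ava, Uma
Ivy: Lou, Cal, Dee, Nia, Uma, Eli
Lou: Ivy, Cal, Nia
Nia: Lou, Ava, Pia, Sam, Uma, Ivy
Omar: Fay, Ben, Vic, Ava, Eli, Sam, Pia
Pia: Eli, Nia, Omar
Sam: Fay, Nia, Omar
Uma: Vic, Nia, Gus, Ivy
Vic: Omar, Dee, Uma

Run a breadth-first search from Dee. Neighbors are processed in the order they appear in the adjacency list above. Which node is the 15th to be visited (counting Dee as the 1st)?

Ben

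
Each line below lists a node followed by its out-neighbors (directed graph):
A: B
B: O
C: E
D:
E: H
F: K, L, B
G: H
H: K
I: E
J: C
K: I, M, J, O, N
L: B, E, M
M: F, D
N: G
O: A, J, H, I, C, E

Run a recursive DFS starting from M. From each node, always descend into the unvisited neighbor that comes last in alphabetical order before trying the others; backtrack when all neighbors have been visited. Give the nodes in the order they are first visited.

Visit M
M → F
F → L
L → E
E → H
H → K
K → O
O → J
J → C
O → I
O → A
A → B
K → N
N → G
M → D

M -> F -> L -> E -> H -> K -> O -> J -> C -> I -> A -> B -> N -> G -> D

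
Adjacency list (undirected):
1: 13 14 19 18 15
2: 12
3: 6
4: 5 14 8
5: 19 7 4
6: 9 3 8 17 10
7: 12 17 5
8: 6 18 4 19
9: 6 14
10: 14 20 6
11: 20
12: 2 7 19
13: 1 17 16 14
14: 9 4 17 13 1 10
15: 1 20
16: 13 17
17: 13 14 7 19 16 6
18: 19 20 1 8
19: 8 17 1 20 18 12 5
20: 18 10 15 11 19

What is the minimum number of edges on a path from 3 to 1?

4

Level 0: 3
Level 1: 6
Level 2: 8, 9, 10, 17
Level 3: 4, 7, 13, 14, 16, 18, 19, 20
Level 4: 1, 5, 11, 12, 15
Level 5: 2
1 first appears at level 4.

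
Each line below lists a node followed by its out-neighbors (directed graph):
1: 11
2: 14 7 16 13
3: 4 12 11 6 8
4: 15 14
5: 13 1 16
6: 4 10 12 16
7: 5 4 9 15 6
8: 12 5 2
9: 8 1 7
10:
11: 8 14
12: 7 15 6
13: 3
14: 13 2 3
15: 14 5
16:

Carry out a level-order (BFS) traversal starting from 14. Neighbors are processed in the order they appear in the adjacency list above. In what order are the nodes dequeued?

Visit 14; enqueue 13, 2, 3 → queue [13, 2, 3]
Visit 13 → queue [2, 3]
Visit 2; enqueue 7, 16 → queue [3, 7, 16]
Visit 3; enqueue 4, 12, 11, 6, 8 → queue [7, 16, 4, 12, 11, 6, 8]
Visit 7; enqueue 5, 9, 15 → queue [16, 4, 12, 11, 6, 8, 5, 9, 15]
Visit 16 → queue [4, 12, 11, 6, 8, 5, 9, 15]
Visit 4 → queue [12, 11, 6, 8, 5, 9, 15]
Visit 12 → queue [11, 6, 8, 5, 9, 15]
Visit 11 → queue [6, 8, 5, 9, 15]
Visit 6; enqueue 10 → queue [8, 5, 9, 15, 10]
Visit 8 → queue [5, 9, 15, 10]
Visit 5; enqueue 1 → queue [9, 15, 10, 1]
Visit 9 → queue [15, 10, 1]
Visit 15 → queue [10, 1]
Visit 10 → queue [1]
Visit 1 → queue []

14, 13, 2, 3, 7, 16, 4, 12, 11, 6, 8, 5, 9, 15, 10, 1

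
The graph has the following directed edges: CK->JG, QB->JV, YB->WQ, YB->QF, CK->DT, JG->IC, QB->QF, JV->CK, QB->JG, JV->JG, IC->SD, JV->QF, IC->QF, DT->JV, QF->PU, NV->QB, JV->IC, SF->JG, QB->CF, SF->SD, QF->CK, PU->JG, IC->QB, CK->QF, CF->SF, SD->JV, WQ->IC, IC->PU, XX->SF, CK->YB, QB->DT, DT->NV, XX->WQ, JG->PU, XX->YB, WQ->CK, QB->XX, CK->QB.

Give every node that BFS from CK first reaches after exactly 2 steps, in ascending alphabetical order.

Level 0: CK
Level 1: DT, JG, QB, QF, YB
Level 2: CF, IC, JV, NV, PU, WQ, XX
Level 3: SD, SF

CF, IC, JV, NV, PU, WQ, XX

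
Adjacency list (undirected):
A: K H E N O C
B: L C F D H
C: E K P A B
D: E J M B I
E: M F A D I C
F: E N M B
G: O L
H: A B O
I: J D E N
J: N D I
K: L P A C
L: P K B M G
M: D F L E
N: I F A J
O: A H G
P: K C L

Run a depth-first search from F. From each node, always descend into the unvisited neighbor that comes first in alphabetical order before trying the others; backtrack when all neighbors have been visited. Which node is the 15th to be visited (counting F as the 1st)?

K

Visit F
F → B
B → C
C → A
A → E
E → D
D → I
I → J
J → N
D → M
M → L
L → G
G → O
O → H
L → K
K → P

Visit order: F, B, C, A, E, D, I, J, N, M, L, G, O, H, K, P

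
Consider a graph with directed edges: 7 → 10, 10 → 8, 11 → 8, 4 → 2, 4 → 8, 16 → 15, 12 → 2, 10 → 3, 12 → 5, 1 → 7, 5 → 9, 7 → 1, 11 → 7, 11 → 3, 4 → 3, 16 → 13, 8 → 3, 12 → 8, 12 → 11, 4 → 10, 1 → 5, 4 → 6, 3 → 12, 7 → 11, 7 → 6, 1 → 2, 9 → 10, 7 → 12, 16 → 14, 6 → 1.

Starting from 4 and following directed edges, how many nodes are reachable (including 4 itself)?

BFS from 4 visits: 4, 10, 8, 6, 3, 2, 1, 12, 7, 5, 11, 9
Reachable nodes: 12 of 16 total.

12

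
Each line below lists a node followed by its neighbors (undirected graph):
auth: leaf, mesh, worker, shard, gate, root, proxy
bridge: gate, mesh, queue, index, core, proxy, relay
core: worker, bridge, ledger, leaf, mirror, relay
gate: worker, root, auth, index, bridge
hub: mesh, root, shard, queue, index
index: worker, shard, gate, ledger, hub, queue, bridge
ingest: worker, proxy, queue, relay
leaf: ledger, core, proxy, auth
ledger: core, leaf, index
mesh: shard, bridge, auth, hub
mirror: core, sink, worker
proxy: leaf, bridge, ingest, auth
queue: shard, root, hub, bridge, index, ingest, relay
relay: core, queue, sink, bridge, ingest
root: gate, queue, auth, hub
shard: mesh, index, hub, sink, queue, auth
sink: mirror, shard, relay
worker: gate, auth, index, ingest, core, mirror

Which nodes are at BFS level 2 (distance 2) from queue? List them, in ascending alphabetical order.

auth, core, gate, ledger, mesh, proxy, sink, worker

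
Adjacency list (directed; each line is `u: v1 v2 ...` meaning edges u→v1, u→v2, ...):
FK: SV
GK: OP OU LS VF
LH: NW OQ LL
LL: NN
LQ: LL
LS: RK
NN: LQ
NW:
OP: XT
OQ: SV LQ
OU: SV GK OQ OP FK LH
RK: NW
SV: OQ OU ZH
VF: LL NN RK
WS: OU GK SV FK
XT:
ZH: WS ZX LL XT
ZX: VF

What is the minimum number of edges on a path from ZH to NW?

4

Level 0: ZH
Level 1: LL, WS, XT, ZX
Level 2: FK, GK, NN, OU, SV, VF
Level 3: LH, LQ, LS, OP, OQ, RK
Level 4: NW
NW first appears at level 4.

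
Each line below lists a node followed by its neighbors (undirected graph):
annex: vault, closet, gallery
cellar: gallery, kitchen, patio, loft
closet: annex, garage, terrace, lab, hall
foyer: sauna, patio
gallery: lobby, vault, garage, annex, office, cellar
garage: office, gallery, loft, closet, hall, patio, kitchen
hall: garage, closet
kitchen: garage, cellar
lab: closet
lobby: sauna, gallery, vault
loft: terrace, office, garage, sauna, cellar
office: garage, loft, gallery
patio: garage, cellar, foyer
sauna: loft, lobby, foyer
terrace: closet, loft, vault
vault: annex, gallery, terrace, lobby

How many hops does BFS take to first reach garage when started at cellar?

2

Level 0: cellar
Level 1: gallery, kitchen, loft, patio
Level 2: annex, foyer, garage, lobby, office, sauna, terrace, vault
Level 3: closet, hall
Level 4: lab
garage first appears at level 2.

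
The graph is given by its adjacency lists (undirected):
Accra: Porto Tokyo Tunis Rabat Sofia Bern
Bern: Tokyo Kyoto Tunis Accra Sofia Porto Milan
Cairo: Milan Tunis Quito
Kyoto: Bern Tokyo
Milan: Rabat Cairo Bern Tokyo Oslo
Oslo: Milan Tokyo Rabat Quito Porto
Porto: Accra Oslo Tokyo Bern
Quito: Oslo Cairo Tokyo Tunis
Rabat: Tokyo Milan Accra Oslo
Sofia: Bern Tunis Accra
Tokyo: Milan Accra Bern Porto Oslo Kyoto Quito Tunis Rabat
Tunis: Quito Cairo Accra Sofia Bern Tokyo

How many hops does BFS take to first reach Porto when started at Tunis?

Level 0: Tunis
Level 1: Accra, Bern, Cairo, Quito, Sofia, Tokyo
Level 2: Kyoto, Milan, Oslo, Porto, Rabat
Porto first appears at level 2.

2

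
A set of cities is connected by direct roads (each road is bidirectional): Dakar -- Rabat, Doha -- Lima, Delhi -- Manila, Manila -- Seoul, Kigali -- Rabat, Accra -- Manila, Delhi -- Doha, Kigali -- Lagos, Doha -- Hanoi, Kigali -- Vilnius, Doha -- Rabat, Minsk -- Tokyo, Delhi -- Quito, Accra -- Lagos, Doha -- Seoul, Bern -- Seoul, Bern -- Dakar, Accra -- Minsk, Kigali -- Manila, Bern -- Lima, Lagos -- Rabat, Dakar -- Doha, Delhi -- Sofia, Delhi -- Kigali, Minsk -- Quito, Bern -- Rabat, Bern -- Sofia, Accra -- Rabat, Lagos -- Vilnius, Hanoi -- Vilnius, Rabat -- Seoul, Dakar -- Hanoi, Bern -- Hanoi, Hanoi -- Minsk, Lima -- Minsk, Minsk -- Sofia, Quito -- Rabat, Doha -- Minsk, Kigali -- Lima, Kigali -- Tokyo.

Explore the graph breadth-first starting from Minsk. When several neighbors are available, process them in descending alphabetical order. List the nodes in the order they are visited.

Visit Minsk; enqueue Tokyo, Sofia, Quito, Lima, Hanoi, Doha, Accra → queue [Tokyo, Sofia, Quito, Lima, Hanoi, Doha, Accra]
Visit Tokyo; enqueue Kigali → queue [Sofia, Quito, Lima, Hanoi, Doha, Accra, Kigali]
Visit Sofia; enqueue Delhi, Bern → queue [Quito, Lima, Hanoi, Doha, Accra, Kigali, Delhi, Bern]
Visit Quito; enqueue Rabat → queue [Lima, Hanoi, Doha, Accra, Kigali, Delhi, Bern, Rabat]
Visit Lima → queue [Hanoi, Doha, Accra, Kigali, Delhi, Bern, Rabat]
Visit Hanoi; enqueue Vilnius, Dakar → queue [Doha, Accra, Kigali, Delhi, Bern, Rabat, Vilnius, Dakar]
Visit Doha; enqueue Seoul → queue [Accra, Kigali, Delhi, Bern, Rabat, Vilnius, Dakar, Seoul]
Visit Accra; enqueue Manila, Lagos → queue [Kigali, Delhi, Bern, Rabat, Vilnius, Dakar, Seoul, Manila, Lagos]
Visit Kigali → queue [Delhi, Bern, Rabat, Vilnius, Dakar, Seoul, Manila, Lagos]
Visit Delhi → queue [Bern, Rabat, Vilnius, Dakar, Seoul, Manila, Lagos]
Visit Bern → queue [Rabat, Vilnius, Dakar, Seoul, Manila, Lagos]
Visit Rabat → queue [Vilnius, Dakar, Seoul, Manila, Lagos]
Visit Vilnius → queue [Dakar, Seoul, Manila, Lagos]
Visit Dakar → queue [Seoul, Manila, Lagos]
Visit Seoul → queue [Manila, Lagos]
Visit Manila → queue [Lagos]
Visit Lagos → queue []

Minsk -> Tokyo -> Sofia -> Quito -> Lima -> Hanoi -> Doha -> Accra -> Kigali -> Delhi -> Bern -> Rabat -> Vilnius -> Dakar -> Seoul -> Manila -> Lagos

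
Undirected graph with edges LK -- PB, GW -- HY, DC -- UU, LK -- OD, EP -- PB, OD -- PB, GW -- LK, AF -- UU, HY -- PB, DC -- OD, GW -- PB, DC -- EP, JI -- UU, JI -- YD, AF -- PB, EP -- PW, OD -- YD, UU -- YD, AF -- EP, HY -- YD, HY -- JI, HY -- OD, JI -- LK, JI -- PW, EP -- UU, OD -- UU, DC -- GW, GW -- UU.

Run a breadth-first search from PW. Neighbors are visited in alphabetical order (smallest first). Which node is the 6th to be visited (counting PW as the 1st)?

PB

Visit PW; enqueue EP, JI → queue [EP, JI]
Visit EP; enqueue AF, DC, PB, UU → queue [JI, AF, DC, PB, UU]
Visit JI; enqueue HY, LK, YD → queue [AF, DC, PB, UU, HY, LK, YD]
Visit AF → queue [DC, PB, UU, HY, LK, YD]
Visit DC; enqueue GW, OD → queue [PB, UU, HY, LK, YD, GW, OD]
Visit PB → queue [UU, HY, LK, YD, GW, OD]
Visit UU → queue [HY, LK, YD, GW, OD]
Visit HY → queue [LK, YD, GW, OD]
Visit LK → queue [YD, GW, OD]
Visit YD → queue [GW, OD]
Visit GW → queue [OD]
Visit OD → queue []

Visit order: PW, EP, JI, AF, DC, PB, UU, HY, LK, YD, GW, OD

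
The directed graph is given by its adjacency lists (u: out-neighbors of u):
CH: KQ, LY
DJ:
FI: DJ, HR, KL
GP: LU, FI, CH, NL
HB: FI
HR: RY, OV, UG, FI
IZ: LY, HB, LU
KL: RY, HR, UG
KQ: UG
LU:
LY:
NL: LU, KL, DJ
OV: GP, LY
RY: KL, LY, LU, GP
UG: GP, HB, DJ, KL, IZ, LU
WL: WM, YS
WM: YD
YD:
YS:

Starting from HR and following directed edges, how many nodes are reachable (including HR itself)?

15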